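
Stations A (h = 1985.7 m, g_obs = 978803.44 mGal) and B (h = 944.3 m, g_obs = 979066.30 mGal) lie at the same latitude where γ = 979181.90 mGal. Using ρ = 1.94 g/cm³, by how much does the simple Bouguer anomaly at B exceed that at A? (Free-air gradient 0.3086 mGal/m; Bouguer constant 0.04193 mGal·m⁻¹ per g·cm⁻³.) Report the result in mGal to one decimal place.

26.2

Δg_SB(A) = 978803.44 − 979181.90 + 0.3086×1985.7 − 0.04193×1.94×1985.7 = 72.80 mGal
Δg_SB(B) = 979066.30 − 979181.90 + 0.3086×944.3 − 0.04193×1.94×944.3 = 99.00 mGal
Difference = 99.00 − (72.80) = 26.20 mGal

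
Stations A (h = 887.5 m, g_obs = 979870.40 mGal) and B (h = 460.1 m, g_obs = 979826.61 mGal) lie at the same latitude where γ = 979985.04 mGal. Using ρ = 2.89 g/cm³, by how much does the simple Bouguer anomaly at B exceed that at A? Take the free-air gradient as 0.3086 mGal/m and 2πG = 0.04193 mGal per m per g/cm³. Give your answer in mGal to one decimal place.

-123.9

Δg_SB(A) = 979870.40 − 979985.04 + 0.3086×887.5 − 0.04193×2.89×887.5 = 51.70 mGal
Δg_SB(B) = 979826.61 − 979985.04 + 0.3086×460.1 − 0.04193×2.89×460.1 = -72.20 mGal
Difference = -72.20 − (51.70) = -123.90 mGal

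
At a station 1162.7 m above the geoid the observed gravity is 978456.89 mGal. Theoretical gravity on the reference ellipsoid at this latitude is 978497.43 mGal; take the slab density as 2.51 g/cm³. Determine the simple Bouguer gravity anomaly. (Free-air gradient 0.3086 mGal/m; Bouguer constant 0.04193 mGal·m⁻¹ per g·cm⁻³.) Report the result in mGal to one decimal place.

195.9

Free-air correction = 0.3086 × 1162.7 = 358.81 mGal
Free-air anomaly = 978456.89 − 978497.43 + (358.81) = 318.27 mGal
Bouguer slab correction = 0.04193 × 2.51 × 1162.7 = 122.37 mGal
Simple Bouguer anomaly = 318.27 − (122.37) = 195.90 mGal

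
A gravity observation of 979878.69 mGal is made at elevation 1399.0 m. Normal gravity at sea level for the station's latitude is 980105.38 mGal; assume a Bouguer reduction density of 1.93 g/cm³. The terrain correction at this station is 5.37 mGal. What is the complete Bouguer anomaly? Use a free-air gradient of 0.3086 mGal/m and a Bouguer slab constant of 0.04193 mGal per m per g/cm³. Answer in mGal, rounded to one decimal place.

97.2

Free-air correction = 0.3086 × 1399.0 = 431.73 mGal
Free-air anomaly = 979878.69 − 980105.38 + (431.73) = 205.04 mGal
Bouguer slab correction = 0.04193 × 1.93 × 1399.0 = 113.21 mGal
Simple Bouguer anomaly = 205.04 − (113.21) = 91.83 mGal
Complete Bouguer anomaly = 91.83 + 5.37 = 97.20 mGal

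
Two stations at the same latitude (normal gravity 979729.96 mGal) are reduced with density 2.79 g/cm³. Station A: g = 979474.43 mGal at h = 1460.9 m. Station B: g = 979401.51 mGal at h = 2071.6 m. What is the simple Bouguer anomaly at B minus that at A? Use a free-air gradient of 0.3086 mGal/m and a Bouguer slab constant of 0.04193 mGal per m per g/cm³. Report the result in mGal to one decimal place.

Δg_SB(A) = 979474.43 − 979729.96 + 0.3086×1460.9 − 0.04193×2.79×1460.9 = 24.40 mGal
Δg_SB(B) = 979401.51 − 979729.96 + 0.3086×2071.6 − 0.04193×2.79×2071.6 = 68.50 mGal
Difference = 68.50 − (24.40) = 44.10 mGal

44.1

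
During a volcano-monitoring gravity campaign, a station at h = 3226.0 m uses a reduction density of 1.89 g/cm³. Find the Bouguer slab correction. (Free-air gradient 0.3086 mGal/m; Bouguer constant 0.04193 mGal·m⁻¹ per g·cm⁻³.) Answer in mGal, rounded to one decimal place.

255.7

Bouguer slab correction = 0.04193 × 1.89 × 3226.0 = 255.7 mGal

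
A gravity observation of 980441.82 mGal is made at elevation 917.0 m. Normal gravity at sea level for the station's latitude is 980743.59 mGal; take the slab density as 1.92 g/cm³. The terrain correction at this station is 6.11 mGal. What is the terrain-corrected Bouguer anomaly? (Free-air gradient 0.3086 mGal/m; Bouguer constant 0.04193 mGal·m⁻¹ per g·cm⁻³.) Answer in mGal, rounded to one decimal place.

-86.5

Free-air correction = 0.3086 × 917.0 = 282.99 mGal
Free-air anomaly = 980441.82 − 980743.59 + (282.99) = -18.78 mGal
Bouguer slab correction = 0.04193 × 1.92 × 917.0 = 73.82 mGal
Simple Bouguer anomaly = -18.78 − (73.82) = -92.60 mGal
Complete Bouguer anomaly = -92.60 + 6.11 = -86.49 mGal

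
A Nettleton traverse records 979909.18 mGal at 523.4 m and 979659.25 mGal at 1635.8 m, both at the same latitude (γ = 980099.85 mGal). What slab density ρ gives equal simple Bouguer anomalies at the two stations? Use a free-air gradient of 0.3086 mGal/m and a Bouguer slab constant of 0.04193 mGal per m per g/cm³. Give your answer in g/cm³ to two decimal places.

Δg_obs = 979659.25 − 979909.18 = -249.93 mGal over Δh = 1635.8 − 523.4 = 1112.4 m
Equal Bouguer anomalies ⇒ Δg_obs + (0.3086 − 0.04193ρ)·Δh = 0
0.3086 − 0.04193ρ = −Δg_obs/Δh = 0.22468
ρ = (0.3086 − 0.22468) / 0.04193 = 2.00 g/cm³

2.00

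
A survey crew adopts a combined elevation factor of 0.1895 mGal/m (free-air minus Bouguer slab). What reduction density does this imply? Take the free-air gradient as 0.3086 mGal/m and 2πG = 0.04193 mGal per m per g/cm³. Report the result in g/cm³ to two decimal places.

0.1895 = 0.3086 − 0.04193 × ρ
ρ = (0.3086 − 0.1895) / 0.04193 = 2.84 g/cm³

2.84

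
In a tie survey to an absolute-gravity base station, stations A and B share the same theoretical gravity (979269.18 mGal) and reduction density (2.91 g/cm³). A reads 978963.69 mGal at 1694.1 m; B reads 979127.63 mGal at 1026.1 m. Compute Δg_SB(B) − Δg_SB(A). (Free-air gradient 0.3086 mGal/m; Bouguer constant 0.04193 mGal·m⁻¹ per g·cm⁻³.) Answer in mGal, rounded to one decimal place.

Δg_SB(A) = 978963.69 − 979269.18 + 0.3086×1694.1 − 0.04193×2.91×1694.1 = 10.60 mGal
Δg_SB(B) = 979127.63 − 979269.18 + 0.3086×1026.1 − 0.04193×2.91×1026.1 = 49.90 mGal
Difference = 49.90 − (10.60) = 39.30 mGal

39.3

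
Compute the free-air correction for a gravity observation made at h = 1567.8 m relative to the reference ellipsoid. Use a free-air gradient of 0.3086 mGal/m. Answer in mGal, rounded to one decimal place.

483.8

Free-air correction = 0.3086 × 1567.8 = 483.8 mGal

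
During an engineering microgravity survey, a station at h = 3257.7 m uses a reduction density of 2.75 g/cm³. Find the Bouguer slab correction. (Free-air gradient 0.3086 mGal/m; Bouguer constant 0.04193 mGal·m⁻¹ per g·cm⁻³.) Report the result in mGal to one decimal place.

Bouguer slab correction = 0.04193 × 2.75 × 3257.7 = 375.6 mGal

375.6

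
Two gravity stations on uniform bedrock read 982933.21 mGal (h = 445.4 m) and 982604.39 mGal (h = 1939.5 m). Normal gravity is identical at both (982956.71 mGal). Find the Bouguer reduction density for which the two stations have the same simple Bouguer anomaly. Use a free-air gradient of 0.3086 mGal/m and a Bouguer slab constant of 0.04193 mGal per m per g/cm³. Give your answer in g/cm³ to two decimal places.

2.11

Δg_obs = 982604.39 − 982933.21 = -328.82 mGal over Δh = 1939.5 − 445.4 = 1494.1 m
Equal Bouguer anomalies ⇒ Δg_obs + (0.3086 − 0.04193ρ)·Δh = 0
0.3086 − 0.04193ρ = −Δg_obs/Δh = 0.22008
ρ = (0.3086 − 0.22008) / 0.04193 = 2.11 g/cm³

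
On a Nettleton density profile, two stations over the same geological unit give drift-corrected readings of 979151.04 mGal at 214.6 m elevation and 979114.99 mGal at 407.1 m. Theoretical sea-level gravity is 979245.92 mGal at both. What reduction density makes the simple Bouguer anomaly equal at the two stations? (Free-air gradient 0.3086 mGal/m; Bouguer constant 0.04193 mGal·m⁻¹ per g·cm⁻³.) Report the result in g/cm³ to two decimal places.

2.89

Δg_obs = 979114.99 − 979151.04 = -36.05 mGal over Δh = 407.1 − 214.6 = 192.5 m
Equal Bouguer anomalies ⇒ Δg_obs + (0.3086 − 0.04193ρ)·Δh = 0
0.3086 − 0.04193ρ = −Δg_obs/Δh = 0.18727
ρ = (0.3086 − 0.18727) / 0.04193 = 2.89 g/cm³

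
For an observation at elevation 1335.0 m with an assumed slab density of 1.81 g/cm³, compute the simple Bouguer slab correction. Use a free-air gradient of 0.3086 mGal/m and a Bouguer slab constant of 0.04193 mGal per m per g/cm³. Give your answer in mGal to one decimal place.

101.3

Bouguer slab correction = 0.04193 × 1.81 × 1335.0 = 101.3 mGal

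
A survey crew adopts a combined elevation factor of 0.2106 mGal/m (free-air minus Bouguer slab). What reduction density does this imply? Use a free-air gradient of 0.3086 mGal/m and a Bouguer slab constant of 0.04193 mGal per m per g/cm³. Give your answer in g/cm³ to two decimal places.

0.2106 = 0.3086 − 0.04193 × ρ
ρ = (0.3086 − 0.2106) / 0.04193 = 2.34 g/cm³

2.34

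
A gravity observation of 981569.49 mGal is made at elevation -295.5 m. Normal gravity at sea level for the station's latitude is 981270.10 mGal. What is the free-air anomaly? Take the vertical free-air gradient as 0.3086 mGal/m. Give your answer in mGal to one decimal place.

208.2

Free-air correction = 0.3086 × -295.5 = -91.19 mGal
Free-air anomaly = 981569.49 − 981270.10 + (-91.19) = 208.20 mGal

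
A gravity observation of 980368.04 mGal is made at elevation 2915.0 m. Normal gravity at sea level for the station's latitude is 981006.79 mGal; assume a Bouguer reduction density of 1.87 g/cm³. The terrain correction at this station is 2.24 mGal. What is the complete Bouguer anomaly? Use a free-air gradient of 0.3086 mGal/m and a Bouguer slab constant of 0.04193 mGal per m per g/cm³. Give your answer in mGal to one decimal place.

Free-air correction = 0.3086 × 2915.0 = 899.57 mGal
Free-air anomaly = 980368.04 − 981006.79 + (899.57) = 260.82 mGal
Bouguer slab correction = 0.04193 × 1.87 × 2915.0 = 228.56 mGal
Simple Bouguer anomaly = 260.82 − (228.56) = 32.26 mGal
Complete Bouguer anomaly = 32.26 + 2.24 = 34.50 mGal

34.5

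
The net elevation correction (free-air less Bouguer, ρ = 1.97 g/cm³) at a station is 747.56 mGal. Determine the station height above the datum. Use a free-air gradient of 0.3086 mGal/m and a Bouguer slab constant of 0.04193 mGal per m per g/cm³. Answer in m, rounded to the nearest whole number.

Combined gradient = 0.3086 − 0.04193 × 1.97 = 0.2259979 mGal/m
h = 747.56 / 0.2259979 = 3307.82 m

3308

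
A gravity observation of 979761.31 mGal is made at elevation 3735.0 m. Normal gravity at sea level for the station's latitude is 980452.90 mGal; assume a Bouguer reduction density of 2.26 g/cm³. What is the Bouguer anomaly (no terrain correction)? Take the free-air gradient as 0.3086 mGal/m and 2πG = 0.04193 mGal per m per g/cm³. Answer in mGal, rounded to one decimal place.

Free-air correction = 0.3086 × 3735.0 = 1152.62 mGal
Free-air anomaly = 979761.31 − 980452.90 + (1152.62) = 461.03 mGal
Bouguer slab correction = 0.04193 × 2.26 × 3735.0 = 353.94 mGal
Simple Bouguer anomaly = 461.03 − (353.94) = 107.09 mGal

107.1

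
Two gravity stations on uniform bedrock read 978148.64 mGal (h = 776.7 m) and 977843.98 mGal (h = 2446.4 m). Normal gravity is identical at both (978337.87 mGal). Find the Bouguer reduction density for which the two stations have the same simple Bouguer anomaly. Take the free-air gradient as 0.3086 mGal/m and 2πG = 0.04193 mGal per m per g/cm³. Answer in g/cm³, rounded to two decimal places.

3.01

Δg_obs = 977843.98 − 978148.64 = -304.66 mGal over Δh = 2446.4 − 776.7 = 1669.7 m
Equal Bouguer anomalies ⇒ Δg_obs + (0.3086 − 0.04193ρ)·Δh = 0
0.3086 − 0.04193ρ = −Δg_obs/Δh = 0.18246
ρ = (0.3086 − 0.18246) / 0.04193 = 3.01 g/cm³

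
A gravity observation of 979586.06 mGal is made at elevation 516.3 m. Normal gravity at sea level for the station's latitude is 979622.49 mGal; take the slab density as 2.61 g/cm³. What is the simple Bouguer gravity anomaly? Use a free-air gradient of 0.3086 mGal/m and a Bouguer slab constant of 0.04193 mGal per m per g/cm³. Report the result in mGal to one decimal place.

66.4

Free-air correction = 0.3086 × 516.3 = 159.33 mGal
Free-air anomaly = 979586.06 − 979622.49 + (159.33) = 122.90 mGal
Bouguer slab correction = 0.04193 × 2.61 × 516.3 = 56.50 mGal
Simple Bouguer anomaly = 122.90 − (56.50) = 66.40 mGal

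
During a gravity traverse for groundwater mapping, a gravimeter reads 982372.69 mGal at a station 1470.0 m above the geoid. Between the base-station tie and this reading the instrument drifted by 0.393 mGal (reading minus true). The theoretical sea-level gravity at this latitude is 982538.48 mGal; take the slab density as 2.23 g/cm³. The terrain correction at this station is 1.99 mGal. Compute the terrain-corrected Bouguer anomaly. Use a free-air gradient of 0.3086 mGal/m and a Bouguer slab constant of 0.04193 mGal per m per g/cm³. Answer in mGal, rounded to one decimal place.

152.0

Drift-corrected reading = 982372.69 − (0.393) = 982372.297 mGal
Free-air correction = 0.3086 × 1470.0 = 453.64 mGal
Free-air anomaly = 982372.297 − 982538.48 + (453.64) = 287.457 mGal
Bouguer slab correction = 0.04193 × 2.23 × 1470.0 = 137.45 mGal
Simple Bouguer anomaly = 287.457 − (137.45) = 150.007 mGal
Complete Bouguer anomaly = 150.007 + 1.99 = 151.997 mGal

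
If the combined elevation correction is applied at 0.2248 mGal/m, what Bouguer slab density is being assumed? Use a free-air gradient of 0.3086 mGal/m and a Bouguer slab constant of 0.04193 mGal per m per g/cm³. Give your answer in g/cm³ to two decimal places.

0.2248 = 0.3086 − 0.04193 × ρ
ρ = (0.3086 − 0.2248) / 0.04193 = 2.00 g/cm³

2.00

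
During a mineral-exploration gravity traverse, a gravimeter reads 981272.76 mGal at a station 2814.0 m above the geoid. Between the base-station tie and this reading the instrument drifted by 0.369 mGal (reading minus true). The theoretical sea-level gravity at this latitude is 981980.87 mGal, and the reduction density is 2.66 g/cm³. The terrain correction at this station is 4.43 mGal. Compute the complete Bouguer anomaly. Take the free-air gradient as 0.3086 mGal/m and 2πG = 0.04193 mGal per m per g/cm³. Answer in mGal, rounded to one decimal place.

-149.5

Drift-corrected reading = 981272.76 − (0.369) = 981272.391 mGal
Free-air correction = 0.3086 × 2814.0 = 868.40 mGal
Free-air anomaly = 981272.391 − 981980.87 + (868.40) = 159.921 mGal
Bouguer slab correction = 0.04193 × 2.66 × 2814.0 = 313.86 mGal
Simple Bouguer anomaly = 159.921 − (313.86) = -153.939 mGal
Complete Bouguer anomaly = -153.939 + 4.43 = -149.509 mGal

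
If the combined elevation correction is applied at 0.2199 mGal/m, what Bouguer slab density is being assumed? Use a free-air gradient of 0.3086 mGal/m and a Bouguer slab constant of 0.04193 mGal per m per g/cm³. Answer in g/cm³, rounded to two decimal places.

2.12

0.2199 = 0.3086 − 0.04193 × ρ
ρ = (0.3086 − 0.2199) / 0.04193 = 2.12 g/cm³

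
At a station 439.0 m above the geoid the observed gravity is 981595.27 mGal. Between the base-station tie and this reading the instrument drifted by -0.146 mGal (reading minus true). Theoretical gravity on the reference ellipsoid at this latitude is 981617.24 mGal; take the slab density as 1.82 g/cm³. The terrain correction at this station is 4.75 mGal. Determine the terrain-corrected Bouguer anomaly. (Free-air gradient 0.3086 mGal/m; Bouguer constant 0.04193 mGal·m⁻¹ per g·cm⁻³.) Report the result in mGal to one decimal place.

Drift-corrected reading = 981595.27 − (-0.146) = 981595.416 mGal
Free-air correction = 0.3086 × 439.0 = 135.48 mGal
Free-air anomaly = 981595.416 − 981617.24 + (135.48) = 113.656 mGal
Bouguer slab correction = 0.04193 × 1.82 × 439.0 = 33.50 mGal
Simple Bouguer anomaly = 113.656 − (33.50) = 80.156 mGal
Complete Bouguer anomaly = 80.156 + 4.75 = 84.906 mGal

84.9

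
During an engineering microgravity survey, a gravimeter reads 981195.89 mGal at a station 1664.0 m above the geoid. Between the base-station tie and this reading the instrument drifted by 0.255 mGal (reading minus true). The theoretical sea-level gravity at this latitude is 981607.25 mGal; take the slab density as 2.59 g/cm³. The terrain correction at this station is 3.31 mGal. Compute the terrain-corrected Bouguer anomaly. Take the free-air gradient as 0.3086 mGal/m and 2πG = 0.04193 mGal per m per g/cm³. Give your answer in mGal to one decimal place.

-75.5

Drift-corrected reading = 981195.89 − (0.255) = 981195.635 mGal
Free-air correction = 0.3086 × 1664.0 = 513.51 mGal
Free-air anomaly = 981195.635 − 981607.25 + (513.51) = 101.895 mGal
Bouguer slab correction = 0.04193 × 2.59 × 1664.0 = 180.71 mGal
Simple Bouguer anomaly = 101.895 − (180.71) = -78.815 mGal
Complete Bouguer anomaly = -78.815 + 3.31 = -75.505 mGal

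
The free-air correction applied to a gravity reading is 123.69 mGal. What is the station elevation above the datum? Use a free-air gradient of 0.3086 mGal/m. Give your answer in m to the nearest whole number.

h = 123.69 / 0.3086 = 400.81 m

401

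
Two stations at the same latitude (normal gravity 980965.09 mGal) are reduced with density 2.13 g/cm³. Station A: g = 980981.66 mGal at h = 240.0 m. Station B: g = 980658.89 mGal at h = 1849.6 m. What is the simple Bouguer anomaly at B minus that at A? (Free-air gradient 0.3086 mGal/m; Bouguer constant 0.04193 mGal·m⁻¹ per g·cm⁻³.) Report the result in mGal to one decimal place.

30.2

Δg_SB(A) = 980981.66 − 980965.09 + 0.3086×240.0 − 0.04193×2.13×240.0 = 69.20 mGal
Δg_SB(B) = 980658.89 − 980965.09 + 0.3086×1849.6 − 0.04193×2.13×1849.6 = 99.40 mGal
Difference = 99.40 − (69.20) = 30.20 mGal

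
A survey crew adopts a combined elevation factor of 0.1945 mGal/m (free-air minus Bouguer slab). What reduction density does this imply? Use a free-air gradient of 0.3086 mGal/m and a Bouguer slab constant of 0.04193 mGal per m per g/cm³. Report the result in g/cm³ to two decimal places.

0.1945 = 0.3086 − 0.04193 × ρ
ρ = (0.3086 − 0.1945) / 0.04193 = 2.72 g/cm³

2.72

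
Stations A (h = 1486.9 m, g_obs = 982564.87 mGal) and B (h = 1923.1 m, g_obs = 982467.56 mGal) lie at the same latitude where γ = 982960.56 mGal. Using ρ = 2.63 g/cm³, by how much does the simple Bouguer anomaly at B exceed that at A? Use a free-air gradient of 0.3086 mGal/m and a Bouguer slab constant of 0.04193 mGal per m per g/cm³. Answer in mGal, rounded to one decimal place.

-10.8

Δg_SB(A) = 982564.87 − 982960.56 + 0.3086×1486.9 − 0.04193×2.63×1486.9 = -100.80 mGal
Δg_SB(B) = 982467.56 − 982960.56 + 0.3086×1923.1 − 0.04193×2.63×1923.1 = -111.60 mGal
Difference = -111.60 − (-100.80) = -10.80 mGal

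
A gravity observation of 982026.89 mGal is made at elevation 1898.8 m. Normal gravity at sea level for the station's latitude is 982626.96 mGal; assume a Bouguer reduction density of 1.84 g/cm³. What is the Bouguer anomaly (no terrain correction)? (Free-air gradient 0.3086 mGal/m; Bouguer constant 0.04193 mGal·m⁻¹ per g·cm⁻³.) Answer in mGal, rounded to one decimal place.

-160.6

Free-air correction = 0.3086 × 1898.8 = 585.97 mGal
Free-air anomaly = 982026.89 − 982626.96 + (585.97) = -14.10 mGal
Bouguer slab correction = 0.04193 × 1.84 × 1898.8 = 146.49 mGal
Simple Bouguer anomaly = -14.10 − (146.49) = -160.59 mGal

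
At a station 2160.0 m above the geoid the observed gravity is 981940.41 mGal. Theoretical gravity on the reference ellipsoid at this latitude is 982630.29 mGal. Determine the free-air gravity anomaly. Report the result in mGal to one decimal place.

Free-air correction = 0.3086 × 2160.0 = 666.58 mGal
Free-air anomaly = 981940.41 − 982630.29 + (666.58) = -23.30 mGal

-23.3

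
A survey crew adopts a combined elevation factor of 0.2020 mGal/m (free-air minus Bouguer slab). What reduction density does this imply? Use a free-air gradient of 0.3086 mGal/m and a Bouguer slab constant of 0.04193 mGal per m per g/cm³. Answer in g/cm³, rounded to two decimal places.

2.54

0.2020 = 0.3086 − 0.04193 × ρ
ρ = (0.3086 − 0.2020) / 0.04193 = 2.54 g/cm³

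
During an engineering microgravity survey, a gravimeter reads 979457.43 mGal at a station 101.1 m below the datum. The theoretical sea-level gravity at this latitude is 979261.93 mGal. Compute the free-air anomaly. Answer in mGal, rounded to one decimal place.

164.3

Free-air correction = 0.3086 × -101.1 = -31.20 mGal
Free-air anomaly = 979457.43 − 979261.93 + (-31.20) = 164.30 mGal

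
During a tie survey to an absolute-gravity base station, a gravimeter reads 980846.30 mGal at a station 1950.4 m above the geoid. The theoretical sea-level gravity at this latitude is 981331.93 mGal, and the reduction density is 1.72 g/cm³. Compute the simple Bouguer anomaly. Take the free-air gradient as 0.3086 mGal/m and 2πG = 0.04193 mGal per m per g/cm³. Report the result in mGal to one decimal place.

-24.4

Free-air correction = 0.3086 × 1950.4 = 601.89 mGal
Free-air anomaly = 980846.30 − 981331.93 + (601.89) = 116.26 mGal
Bouguer slab correction = 0.04193 × 1.72 × 1950.4 = 140.66 mGal
Simple Bouguer anomaly = 116.26 − (140.66) = -24.40 mGal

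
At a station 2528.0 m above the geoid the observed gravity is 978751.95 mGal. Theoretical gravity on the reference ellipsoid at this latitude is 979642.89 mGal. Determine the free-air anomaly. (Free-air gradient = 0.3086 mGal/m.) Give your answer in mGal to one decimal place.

Free-air correction = 0.3086 × 2528.0 = 780.14 mGal
Free-air anomaly = 978751.95 − 979642.89 + (780.14) = -110.80 mGal

-110.8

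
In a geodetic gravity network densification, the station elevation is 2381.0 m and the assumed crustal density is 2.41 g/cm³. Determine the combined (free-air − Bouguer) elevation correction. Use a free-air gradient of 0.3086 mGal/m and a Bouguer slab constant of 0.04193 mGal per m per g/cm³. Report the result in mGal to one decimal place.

Combined gradient = 0.3086 − 0.04193 × 2.41 = 0.2075487 mGal/m
Combined elevation correction = 0.2075487 × 2381.0 = 494.2 mGal

494.2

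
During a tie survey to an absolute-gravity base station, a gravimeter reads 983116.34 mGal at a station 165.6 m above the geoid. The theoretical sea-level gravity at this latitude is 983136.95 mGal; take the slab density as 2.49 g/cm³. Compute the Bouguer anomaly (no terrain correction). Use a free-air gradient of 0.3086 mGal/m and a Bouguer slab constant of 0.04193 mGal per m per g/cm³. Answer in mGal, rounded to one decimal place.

Free-air correction = 0.3086 × 165.6 = 51.10 mGal
Free-air anomaly = 983116.34 − 983136.95 + (51.10) = 30.49 mGal
Bouguer slab correction = 0.04193 × 2.49 × 165.6 = 17.29 mGal
Simple Bouguer anomaly = 30.49 − (17.29) = 13.20 mGal

13.2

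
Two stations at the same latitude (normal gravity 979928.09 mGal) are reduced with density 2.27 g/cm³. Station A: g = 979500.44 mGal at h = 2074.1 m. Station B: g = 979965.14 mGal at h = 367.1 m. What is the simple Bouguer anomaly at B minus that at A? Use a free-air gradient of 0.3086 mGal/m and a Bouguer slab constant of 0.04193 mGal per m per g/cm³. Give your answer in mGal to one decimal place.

Δg_SB(A) = 979500.44 − 979928.09 + 0.3086×2074.1 − 0.04193×2.27×2074.1 = 15.00 mGal
Δg_SB(B) = 979965.14 − 979928.09 + 0.3086×367.1 − 0.04193×2.27×367.1 = 115.40 mGal
Difference = 115.40 − (15.00) = 100.40 mGal

100.4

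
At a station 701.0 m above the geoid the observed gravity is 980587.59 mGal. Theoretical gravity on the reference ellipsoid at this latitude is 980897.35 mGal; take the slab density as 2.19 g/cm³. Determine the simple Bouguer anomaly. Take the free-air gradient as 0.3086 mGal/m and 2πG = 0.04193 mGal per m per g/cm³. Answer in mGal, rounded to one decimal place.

-157.8

Free-air correction = 0.3086 × 701.0 = 216.33 mGal
Free-air anomaly = 980587.59 − 980897.35 + (216.33) = -93.43 mGal
Bouguer slab correction = 0.04193 × 2.19 × 701.0 = 64.37 mGal
Simple Bouguer anomaly = -93.43 − (64.37) = -157.80 mGal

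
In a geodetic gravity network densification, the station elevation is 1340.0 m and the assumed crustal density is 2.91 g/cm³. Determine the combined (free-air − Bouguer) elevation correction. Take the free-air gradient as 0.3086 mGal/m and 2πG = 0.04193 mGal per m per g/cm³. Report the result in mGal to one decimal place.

Combined gradient = 0.3086 − 0.04193 × 2.91 = 0.1865837 mGal/m
Combined elevation correction = 0.1865837 × 1340.0 = 250.0 mGal

250.0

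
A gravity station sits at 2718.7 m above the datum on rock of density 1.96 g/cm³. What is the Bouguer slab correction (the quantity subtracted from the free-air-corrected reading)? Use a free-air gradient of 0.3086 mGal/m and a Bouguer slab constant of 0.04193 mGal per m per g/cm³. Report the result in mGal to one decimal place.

Bouguer slab correction = 0.04193 × 1.96 × 2718.7 = 223.4 mGal

223.4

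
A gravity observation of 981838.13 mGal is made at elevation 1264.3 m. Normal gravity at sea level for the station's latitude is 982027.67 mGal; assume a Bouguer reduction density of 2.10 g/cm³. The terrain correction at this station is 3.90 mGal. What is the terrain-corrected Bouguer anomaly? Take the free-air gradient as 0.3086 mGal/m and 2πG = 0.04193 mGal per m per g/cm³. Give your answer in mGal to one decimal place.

Free-air correction = 0.3086 × 1264.3 = 390.16 mGal
Free-air anomaly = 981838.13 − 982027.67 + (390.16) = 200.62 mGal
Bouguer slab correction = 0.04193 × 2.10 × 1264.3 = 111.33 mGal
Simple Bouguer anomaly = 200.62 − (111.33) = 89.29 mGal
Complete Bouguer anomaly = 89.29 + 3.90 = 93.19 mGal

93.2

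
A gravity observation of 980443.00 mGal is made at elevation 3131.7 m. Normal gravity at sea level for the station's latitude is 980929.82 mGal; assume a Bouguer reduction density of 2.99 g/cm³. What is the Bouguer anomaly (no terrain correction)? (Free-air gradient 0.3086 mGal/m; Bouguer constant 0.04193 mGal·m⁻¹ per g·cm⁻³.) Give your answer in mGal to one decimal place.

87.0

Free-air correction = 0.3086 × 3131.7 = 966.44 mGal
Free-air anomaly = 980443.00 − 980929.82 + (966.44) = 479.62 mGal
Bouguer slab correction = 0.04193 × 2.99 × 3131.7 = 392.62 mGal
Simple Bouguer anomaly = 479.62 − (392.62) = 87.00 mGal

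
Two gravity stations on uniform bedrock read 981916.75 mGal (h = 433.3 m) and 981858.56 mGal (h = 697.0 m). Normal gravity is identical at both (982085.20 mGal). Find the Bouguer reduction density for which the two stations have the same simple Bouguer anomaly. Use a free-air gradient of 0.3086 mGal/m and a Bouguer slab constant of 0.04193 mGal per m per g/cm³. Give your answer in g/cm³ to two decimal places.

2.10

Δg_obs = 981858.56 − 981916.75 = -58.19 mGal over Δh = 697.0 − 433.3 = 263.7 m
Equal Bouguer anomalies ⇒ Δg_obs + (0.3086 − 0.04193ρ)·Δh = 0
0.3086 − 0.04193ρ = −Δg_obs/Δh = 0.22067
ρ = (0.3086 − 0.22067) / 0.04193 = 2.10 g/cm³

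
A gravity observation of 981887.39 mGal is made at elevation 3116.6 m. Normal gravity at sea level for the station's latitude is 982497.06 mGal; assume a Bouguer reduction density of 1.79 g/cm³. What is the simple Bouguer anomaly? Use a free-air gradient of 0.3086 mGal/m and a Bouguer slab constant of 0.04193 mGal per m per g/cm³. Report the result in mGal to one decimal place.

Free-air correction = 0.3086 × 3116.6 = 961.78 mGal
Free-air anomaly = 981887.39 − 982497.06 + (961.78) = 352.11 mGal
Bouguer slab correction = 0.04193 × 1.79 × 3116.6 = 233.92 mGal
Simple Bouguer anomaly = 352.11 − (233.92) = 118.19 mGal

118.2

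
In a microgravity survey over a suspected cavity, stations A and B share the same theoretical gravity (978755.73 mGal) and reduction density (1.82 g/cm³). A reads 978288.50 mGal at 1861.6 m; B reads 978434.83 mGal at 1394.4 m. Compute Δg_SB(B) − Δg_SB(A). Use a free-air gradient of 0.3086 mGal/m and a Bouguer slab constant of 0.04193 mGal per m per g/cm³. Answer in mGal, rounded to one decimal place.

Δg_SB(A) = 978288.50 − 978755.73 + 0.3086×1861.6 − 0.04193×1.82×1861.6 = -34.80 mGal
Δg_SB(B) = 978434.83 − 978755.73 + 0.3086×1394.4 − 0.04193×1.82×1394.4 = 3.00 mGal
Difference = 3.00 − (-34.80) = 37.80 mGal

37.8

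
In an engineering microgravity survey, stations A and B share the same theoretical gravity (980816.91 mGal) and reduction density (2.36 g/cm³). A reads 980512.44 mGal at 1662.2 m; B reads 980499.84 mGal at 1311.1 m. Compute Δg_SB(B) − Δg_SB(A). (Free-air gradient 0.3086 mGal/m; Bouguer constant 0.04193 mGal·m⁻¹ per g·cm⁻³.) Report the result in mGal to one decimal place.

Δg_SB(A) = 980512.44 − 980816.91 + 0.3086×1662.2 − 0.04193×2.36×1662.2 = 44.00 mGal
Δg_SB(B) = 980499.84 − 980816.91 + 0.3086×1311.1 − 0.04193×2.36×1311.1 = -42.20 mGal
Difference = -42.20 − (44.00) = -86.20 mGal

-86.2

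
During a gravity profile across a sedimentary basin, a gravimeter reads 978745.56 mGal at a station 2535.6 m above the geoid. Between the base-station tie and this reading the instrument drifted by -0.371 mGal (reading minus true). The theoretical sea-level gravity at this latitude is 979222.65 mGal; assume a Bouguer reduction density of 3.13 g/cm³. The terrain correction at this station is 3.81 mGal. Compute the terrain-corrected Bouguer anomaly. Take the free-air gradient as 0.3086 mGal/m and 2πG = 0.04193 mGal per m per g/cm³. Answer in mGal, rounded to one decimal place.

-23.2

Drift-corrected reading = 978745.56 − (-0.371) = 978745.931 mGal
Free-air correction = 0.3086 × 2535.6 = 782.49 mGal
Free-air anomaly = 978745.931 − 979222.65 + (782.49) = 305.771 mGal
Bouguer slab correction = 0.04193 × 3.13 × 2535.6 = 332.77 mGal
Simple Bouguer anomaly = 305.771 − (332.77) = -26.999 mGal
Complete Bouguer anomaly = -26.999 + 3.81 = -23.189 mGal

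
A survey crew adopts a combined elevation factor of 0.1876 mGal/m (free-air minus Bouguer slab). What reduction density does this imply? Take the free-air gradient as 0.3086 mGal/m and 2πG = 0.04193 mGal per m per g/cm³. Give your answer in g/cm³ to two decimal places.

0.1876 = 0.3086 − 0.04193 × ρ
ρ = (0.3086 − 0.1876) / 0.04193 = 2.89 g/cm³

2.89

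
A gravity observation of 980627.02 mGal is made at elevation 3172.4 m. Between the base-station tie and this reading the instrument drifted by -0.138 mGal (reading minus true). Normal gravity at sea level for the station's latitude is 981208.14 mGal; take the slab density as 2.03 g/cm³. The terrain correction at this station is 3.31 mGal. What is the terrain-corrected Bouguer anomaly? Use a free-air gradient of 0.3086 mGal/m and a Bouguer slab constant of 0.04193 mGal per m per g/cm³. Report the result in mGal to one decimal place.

Drift-corrected reading = 980627.02 − (-0.138) = 980627.158 mGal
Free-air correction = 0.3086 × 3172.4 = 979.00 mGal
Free-air anomaly = 980627.158 − 981208.14 + (979.00) = 398.018 mGal
Bouguer slab correction = 0.04193 × 2.03 × 3172.4 = 270.03 mGal
Simple Bouguer anomaly = 398.018 − (270.03) = 127.988 mGal
Complete Bouguer anomaly = 127.988 + 3.31 = 131.298 mGal

131.3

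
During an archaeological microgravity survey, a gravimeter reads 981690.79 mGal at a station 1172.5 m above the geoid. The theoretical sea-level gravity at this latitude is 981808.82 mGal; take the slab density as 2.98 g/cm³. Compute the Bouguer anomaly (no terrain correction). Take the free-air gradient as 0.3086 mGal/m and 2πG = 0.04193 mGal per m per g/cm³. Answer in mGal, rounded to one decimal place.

Free-air correction = 0.3086 × 1172.5 = 361.83 mGal
Free-air anomaly = 981690.79 − 981808.82 + (361.83) = 243.80 mGal
Bouguer slab correction = 0.04193 × 2.98 × 1172.5 = 146.51 mGal
Simple Bouguer anomaly = 243.80 − (146.51) = 97.29 mGal

97.3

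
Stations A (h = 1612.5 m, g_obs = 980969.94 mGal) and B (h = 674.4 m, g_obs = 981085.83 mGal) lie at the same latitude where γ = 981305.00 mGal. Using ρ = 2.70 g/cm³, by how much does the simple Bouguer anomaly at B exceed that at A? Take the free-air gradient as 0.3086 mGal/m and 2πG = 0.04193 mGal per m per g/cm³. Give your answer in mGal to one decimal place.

-67.4

Δg_SB(A) = 980969.94 − 981305.00 + 0.3086×1612.5 − 0.04193×2.70×1612.5 = -20.00 mGal
Δg_SB(B) = 981085.83 − 981305.00 + 0.3086×674.4 − 0.04193×2.70×674.4 = -87.40 mGal
Difference = -87.40 − (-20.00) = -67.40 mGal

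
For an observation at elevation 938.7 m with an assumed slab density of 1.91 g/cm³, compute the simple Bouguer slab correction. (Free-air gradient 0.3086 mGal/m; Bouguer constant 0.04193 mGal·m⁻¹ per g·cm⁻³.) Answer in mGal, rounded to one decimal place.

75.2

Bouguer slab correction = 0.04193 × 1.91 × 938.7 = 75.2 mGal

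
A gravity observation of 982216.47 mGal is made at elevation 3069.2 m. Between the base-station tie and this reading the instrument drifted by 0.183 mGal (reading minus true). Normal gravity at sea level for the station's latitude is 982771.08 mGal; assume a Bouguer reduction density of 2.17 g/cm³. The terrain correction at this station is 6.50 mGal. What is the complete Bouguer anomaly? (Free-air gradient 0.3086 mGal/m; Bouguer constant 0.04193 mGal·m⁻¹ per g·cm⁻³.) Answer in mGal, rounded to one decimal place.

Drift-corrected reading = 982216.47 − (0.183) = 982216.287 mGal
Free-air correction = 0.3086 × 3069.2 = 947.16 mGal
Free-air anomaly = 982216.287 − 982771.08 + (947.16) = 392.367 mGal
Bouguer slab correction = 0.04193 × 2.17 × 3069.2 = 279.26 mGal
Simple Bouguer anomaly = 392.367 − (279.26) = 113.107 mGal
Complete Bouguer anomaly = 113.107 + 6.50 = 119.607 mGal

119.6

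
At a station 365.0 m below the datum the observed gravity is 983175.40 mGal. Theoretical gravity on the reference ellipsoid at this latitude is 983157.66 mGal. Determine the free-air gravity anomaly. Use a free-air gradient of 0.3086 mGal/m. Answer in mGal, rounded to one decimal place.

Free-air correction = 0.3086 × -365.0 = -112.64 mGal
Free-air anomaly = 983175.40 − 983157.66 + (-112.64) = -94.90 mGal

-94.9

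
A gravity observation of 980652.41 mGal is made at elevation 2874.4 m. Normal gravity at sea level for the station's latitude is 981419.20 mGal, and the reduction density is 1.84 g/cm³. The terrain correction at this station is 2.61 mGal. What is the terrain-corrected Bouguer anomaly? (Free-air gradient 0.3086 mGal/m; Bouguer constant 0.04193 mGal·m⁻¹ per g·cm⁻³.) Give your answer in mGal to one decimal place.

-98.9

Free-air correction = 0.3086 × 2874.4 = 887.04 mGal
Free-air anomaly = 980652.41 − 981419.20 + (887.04) = 120.25 mGal
Bouguer slab correction = 0.04193 × 1.84 × 2874.4 = 221.76 mGal
Simple Bouguer anomaly = 120.25 − (221.76) = -101.51 mGal
Complete Bouguer anomaly = -101.51 + 2.61 = -98.90 mGal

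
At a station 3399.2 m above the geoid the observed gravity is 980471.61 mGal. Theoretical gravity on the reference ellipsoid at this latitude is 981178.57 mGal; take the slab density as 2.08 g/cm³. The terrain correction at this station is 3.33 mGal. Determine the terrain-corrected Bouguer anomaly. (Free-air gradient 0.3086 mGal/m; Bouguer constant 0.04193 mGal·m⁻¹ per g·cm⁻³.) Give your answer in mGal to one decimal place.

Free-air correction = 0.3086 × 3399.2 = 1048.99 mGal
Free-air anomaly = 980471.61 − 981178.57 + (1048.99) = 342.03 mGal
Bouguer slab correction = 0.04193 × 2.08 × 3399.2 = 296.46 mGal
Simple Bouguer anomaly = 342.03 − (296.46) = 45.57 mGal
Complete Bouguer anomaly = 45.57 + 3.33 = 48.90 mGal

48.9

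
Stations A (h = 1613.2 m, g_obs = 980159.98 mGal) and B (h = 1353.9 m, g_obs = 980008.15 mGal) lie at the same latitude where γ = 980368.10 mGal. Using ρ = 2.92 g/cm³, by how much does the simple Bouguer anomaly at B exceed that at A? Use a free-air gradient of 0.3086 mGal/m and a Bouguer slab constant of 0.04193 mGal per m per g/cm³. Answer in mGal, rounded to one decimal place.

-200.1

Δg_SB(A) = 980159.98 − 980368.10 + 0.3086×1613.2 − 0.04193×2.92×1613.2 = 92.20 mGal
Δg_SB(B) = 980008.15 − 980368.10 + 0.3086×1353.9 − 0.04193×2.92×1353.9 = -107.90 mGal
Difference = -107.90 − (92.20) = -200.10 mGal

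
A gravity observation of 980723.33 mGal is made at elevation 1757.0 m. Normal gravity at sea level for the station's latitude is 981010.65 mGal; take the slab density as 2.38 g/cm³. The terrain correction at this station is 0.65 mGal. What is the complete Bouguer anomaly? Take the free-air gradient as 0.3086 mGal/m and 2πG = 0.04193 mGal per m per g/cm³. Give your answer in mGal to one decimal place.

80.2

Free-air correction = 0.3086 × 1757.0 = 542.21 mGal
Free-air anomaly = 980723.33 − 981010.65 + (542.21) = 254.89 mGal
Bouguer slab correction = 0.04193 × 2.38 × 1757.0 = 175.34 mGal
Simple Bouguer anomaly = 254.89 − (175.34) = 79.55 mGal
Complete Bouguer anomaly = 79.55 + 0.65 = 80.20 mGal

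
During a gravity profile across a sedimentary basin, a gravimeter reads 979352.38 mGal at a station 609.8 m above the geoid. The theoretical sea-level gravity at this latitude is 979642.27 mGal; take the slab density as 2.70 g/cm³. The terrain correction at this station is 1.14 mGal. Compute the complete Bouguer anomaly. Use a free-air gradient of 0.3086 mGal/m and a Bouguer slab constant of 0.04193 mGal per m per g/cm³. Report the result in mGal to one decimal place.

Free-air correction = 0.3086 × 609.8 = 188.18 mGal
Free-air anomaly = 979352.38 − 979642.27 + (188.18) = -101.71 mGal
Bouguer slab correction = 0.04193 × 2.70 × 609.8 = 69.04 mGal
Simple Bouguer anomaly = -101.71 − (69.04) = -170.75 mGal
Complete Bouguer anomaly = -170.75 + 1.14 = -169.61 mGal

-169.6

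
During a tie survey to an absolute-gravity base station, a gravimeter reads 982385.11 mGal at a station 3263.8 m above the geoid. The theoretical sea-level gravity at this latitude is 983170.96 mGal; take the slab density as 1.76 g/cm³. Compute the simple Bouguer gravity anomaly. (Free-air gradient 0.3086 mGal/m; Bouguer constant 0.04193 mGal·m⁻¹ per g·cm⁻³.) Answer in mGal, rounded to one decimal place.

Free-air correction = 0.3086 × 3263.8 = 1007.21 mGal
Free-air anomaly = 982385.11 − 983170.96 + (1007.21) = 221.36 mGal
Bouguer slab correction = 0.04193 × 1.76 × 3263.8 = 240.86 mGal
Simple Bouguer anomaly = 221.36 − (240.86) = -19.50 mGal

-19.5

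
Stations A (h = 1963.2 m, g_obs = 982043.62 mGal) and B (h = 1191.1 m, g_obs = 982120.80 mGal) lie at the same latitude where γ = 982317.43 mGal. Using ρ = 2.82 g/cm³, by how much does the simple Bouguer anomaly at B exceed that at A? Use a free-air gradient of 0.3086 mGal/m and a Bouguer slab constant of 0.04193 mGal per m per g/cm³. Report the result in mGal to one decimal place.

-69.8

Δg_SB(A) = 982043.62 − 982317.43 + 0.3086×1963.2 − 0.04193×2.82×1963.2 = 99.90 mGal
Δg_SB(B) = 982120.80 − 982317.43 + 0.3086×1191.1 − 0.04193×2.82×1191.1 = 30.10 mGal
Difference = 30.10 − (99.90) = -69.80 mGal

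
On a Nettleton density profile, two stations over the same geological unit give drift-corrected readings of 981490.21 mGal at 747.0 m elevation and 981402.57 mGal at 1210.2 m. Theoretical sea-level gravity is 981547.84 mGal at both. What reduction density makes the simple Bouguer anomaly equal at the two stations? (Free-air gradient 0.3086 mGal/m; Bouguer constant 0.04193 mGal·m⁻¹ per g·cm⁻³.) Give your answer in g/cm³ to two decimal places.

Δg_obs = 981402.57 − 981490.21 = -87.64 mGal over Δh = 1210.2 − 747.0 = 463.2 m
Equal Bouguer anomalies ⇒ Δg_obs + (0.3086 − 0.04193ρ)·Δh = 0
0.3086 − 0.04193ρ = −Δg_obs/Δh = 0.18921
ρ = (0.3086 − 0.18921) / 0.04193 = 2.85 g/cm³

2.85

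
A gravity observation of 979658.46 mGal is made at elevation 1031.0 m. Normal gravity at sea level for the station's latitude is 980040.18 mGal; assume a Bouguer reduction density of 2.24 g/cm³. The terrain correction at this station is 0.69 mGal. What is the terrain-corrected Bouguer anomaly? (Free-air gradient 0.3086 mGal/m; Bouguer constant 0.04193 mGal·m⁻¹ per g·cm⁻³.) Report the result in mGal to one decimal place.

Free-air correction = 0.3086 × 1031.0 = 318.17 mGal
Free-air anomaly = 979658.46 − 980040.18 + (318.17) = -63.55 mGal
Bouguer slab correction = 0.04193 × 2.24 × 1031.0 = 96.83 mGal
Simple Bouguer anomaly = -63.55 − (96.83) = -160.38 mGal
Complete Bouguer anomaly = -160.38 + 0.69 = -159.69 mGal

-159.7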